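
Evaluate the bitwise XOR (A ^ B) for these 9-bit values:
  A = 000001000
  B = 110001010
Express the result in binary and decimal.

Apply ^ to each column (1 where bits differ):
  000001000
^ 110001010
-----------
  110000010

Answer: 110000010 (386)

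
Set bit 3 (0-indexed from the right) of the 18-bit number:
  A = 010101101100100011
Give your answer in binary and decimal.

Mask = 1 << 3 = 000000000000001000
Bit 3 of A is 0, so OR-ing with the mask flips it to 1.
  010101101100100011
| 000000000000001000
--------------------
  010101101100101011

Answer: 010101101100101011 (88875)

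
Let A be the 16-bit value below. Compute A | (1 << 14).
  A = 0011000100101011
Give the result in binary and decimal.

Mask = 1 << 14 = 0100000000000000
Bit 14 of A is 0, so OR-ing with the mask flips it to 1.
  0011000100101011
| 0100000000000000
------------------
  0111000100101011

Answer: 0111000100101011 (28971)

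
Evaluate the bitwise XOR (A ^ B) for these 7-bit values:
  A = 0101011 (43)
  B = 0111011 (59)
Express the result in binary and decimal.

Apply ^ to each column (1 where bits differ):
  0101011
^ 0111011
---------
  0010000

Answer: 0010000 (16)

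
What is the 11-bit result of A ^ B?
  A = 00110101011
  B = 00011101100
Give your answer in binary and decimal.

Apply ^ to each column (1 where bits differ):
  00110101011
^ 00011101100
-------------
  00101000111

Answer: 00101000111 (327)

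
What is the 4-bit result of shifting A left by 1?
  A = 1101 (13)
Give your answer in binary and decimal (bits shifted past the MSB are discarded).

Shift left by 1: drop the top 1 bit(s), append 1 zero(s) on the right.
  1101  ->  discard [1], keep [101], append 0
= 1010

Answer: 1010 (10)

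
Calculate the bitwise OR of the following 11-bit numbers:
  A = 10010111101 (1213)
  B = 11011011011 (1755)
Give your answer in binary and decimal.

Apply | to each column (1 where either bit is 1):
  10010111101
| 11011011011
-------------
  11011111111

Answer: 11011111111 (1791)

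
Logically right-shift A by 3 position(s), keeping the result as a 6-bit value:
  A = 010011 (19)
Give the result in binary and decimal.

Logical shift right by 3: drop the bottom 3 bit(s), prepend 3 zero(s) on the left.
  010011  ->  keep [010], discard [011], prepend 000
= 000010

Answer: 000010 (2)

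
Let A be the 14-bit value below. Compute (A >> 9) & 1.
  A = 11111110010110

Bit 9 is the 10th from the right.
  11111110010110
      ^
That bit is 1.

Answer: 1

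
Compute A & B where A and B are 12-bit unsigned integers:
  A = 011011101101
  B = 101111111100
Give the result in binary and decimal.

Apply & to each column (1 only where both bits are 1):
  011011101101
& 101111111100
--------------
  001011101100

Answer: 001011101100 (748)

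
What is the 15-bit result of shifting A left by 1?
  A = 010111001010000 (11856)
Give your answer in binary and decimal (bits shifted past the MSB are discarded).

Shift left by 1: drop the top 1 bit(s), append 1 zero(s) on the right.
  010111001010000  ->  discard [0], keep [10111001010000], append 0
= 101110010100000

Answer: 101110010100000 (23712)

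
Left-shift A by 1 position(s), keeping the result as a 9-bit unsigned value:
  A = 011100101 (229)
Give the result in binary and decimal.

Shift left by 1: drop the top 1 bit(s), append 1 zero(s) on the right.
  011100101  ->  discard [0], keep [11100101], append 0
= 111001010

Answer: 111001010 (458)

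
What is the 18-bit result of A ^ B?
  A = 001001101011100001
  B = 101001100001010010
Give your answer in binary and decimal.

Apply ^ to each column (1 where bits differ):
  001001101011100001
^ 101001100001010010
--------------------
  100000001010110011

Answer: 100000001010110011 (131763)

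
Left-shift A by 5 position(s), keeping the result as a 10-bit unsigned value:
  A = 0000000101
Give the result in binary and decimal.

Shift left by 5: drop the top 5 bit(s), append 5 zero(s) on the right.
  0000000101  ->  discard [00000], keep [00101], append 00000
= 0010100000

Answer: 0010100000 (160)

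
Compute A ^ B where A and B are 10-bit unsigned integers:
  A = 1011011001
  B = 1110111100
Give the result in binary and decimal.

Apply ^ to each column (1 where bits differ):
  1011011001
^ 1110111100
------------
  0101100101

Answer: 0101100101 (357)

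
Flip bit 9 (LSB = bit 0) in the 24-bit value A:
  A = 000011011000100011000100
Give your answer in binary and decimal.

Mask = 1 << 9 = 000000000000001000000000
Bit 9 of A is 0; XOR with the mask flips it to 1.
  000011011000100011000100
^ 000000000000001000000000
--------------------------
  000011011000101011000100

Answer: 000011011000101011000100 (887492)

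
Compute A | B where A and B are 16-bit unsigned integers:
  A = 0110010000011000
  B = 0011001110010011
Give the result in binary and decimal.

Apply | to each column (1 where either bit is 1):
  0110010000011000
| 0011001110010011
------------------
  0111011110011011

Answer: 0111011110011011 (30619)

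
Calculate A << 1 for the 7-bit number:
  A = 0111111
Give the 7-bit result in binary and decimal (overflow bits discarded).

Shift left by 1: drop the top 1 bit(s), append 1 zero(s) on the right.
  0111111  ->  discard [0], keep [111111], append 0
= 1111110

Answer: 1111110 (126)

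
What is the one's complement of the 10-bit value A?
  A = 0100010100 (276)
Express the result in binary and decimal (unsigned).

Flip each bit (0->1, 1->0):
  0100010100
  1011101011

Answer: 1011101011 (747)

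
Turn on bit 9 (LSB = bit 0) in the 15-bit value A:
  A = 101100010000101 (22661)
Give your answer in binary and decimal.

Mask = 1 << 9 = 000001000000000
Bit 9 of A is 0, so OR-ing with the mask flips it to 1.
  101100010000101
| 000001000000000
-----------------
  101101010000101

Answer: 101101010000101 (23173)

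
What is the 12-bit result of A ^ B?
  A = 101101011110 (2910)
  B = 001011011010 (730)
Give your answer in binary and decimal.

Apply ^ to each column (1 where bits differ):
  101101011110
^ 001011011010
--------------
  100110000100

Answer: 100110000100 (2436)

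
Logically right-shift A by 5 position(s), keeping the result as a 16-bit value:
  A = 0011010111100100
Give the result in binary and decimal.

Logical shift right by 5: drop the bottom 5 bit(s), prepend 5 zero(s) on the left.
  0011010111100100  ->  keep [00110101111], discard [00100], prepend 00000
= 0000000110101111

Answer: 0000000110101111 (431)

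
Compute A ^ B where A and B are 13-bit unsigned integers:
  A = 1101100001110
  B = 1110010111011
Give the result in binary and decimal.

Apply ^ to each column (1 where bits differ):
  1101100001110
^ 1110010111011
---------------
  0011110110101

Answer: 0011110110101 (1973)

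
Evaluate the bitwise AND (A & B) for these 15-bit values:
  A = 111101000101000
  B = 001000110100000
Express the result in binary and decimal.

Apply & to each column (1 only where both bits are 1):
  111101000101000
& 001000110100000
-----------------
  001000000100000

Answer: 001000000100000 (4128)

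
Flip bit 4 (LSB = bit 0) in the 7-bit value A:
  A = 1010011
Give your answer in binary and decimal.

Mask = 1 << 4 = 0010000
Bit 4 of A is 1; XOR with the mask flips it to 0.
  1010011
^ 0010000
---------
  1000011

Answer: 1000011 (67)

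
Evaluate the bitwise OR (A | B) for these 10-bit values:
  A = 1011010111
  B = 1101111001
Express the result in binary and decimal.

Apply | to each column (1 where either bit is 1):
  1011010111
| 1101111001
------------
  1111111111

Answer: 1111111111 (1023)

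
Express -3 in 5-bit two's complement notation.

1. Binary of +3:  00011
2. Invert bits:     11100
3. Add 1:           11101

Answer: 11101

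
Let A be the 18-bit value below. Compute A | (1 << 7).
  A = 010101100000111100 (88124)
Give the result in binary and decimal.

Mask = 1 << 7 = 000000000010000000
Bit 7 of A is 0, so OR-ing with the mask flips it to 1.
  010101100000111100
| 000000000010000000
--------------------
  010101100010111100

Answer: 010101100010111100 (88252)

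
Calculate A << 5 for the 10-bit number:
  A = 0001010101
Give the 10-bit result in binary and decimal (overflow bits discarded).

Shift left by 5: drop the top 5 bit(s), append 5 zero(s) on the right.
  0001010101  ->  discard [00010], keep [10101], append 00000
= 1010100000

Answer: 1010100000 (672)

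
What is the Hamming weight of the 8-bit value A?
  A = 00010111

00010111
1-bits at positions (from bit 0 = LSB): 0, 1, 2, 4
Count = 4

Answer: 4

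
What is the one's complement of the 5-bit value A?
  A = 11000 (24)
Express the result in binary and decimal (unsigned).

Flip each bit (0->1, 1->0):
  11000
  00111

Answer: 00111 (7)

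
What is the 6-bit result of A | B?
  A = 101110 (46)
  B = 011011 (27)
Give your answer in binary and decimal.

Apply | to each column (1 where either bit is 1):
  101110
| 011011
--------
  111111

Answer: 111111 (63)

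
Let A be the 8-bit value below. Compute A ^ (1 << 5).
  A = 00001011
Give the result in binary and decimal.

Mask = 1 << 5 = 00100000
Bit 5 of A is 0; XOR with the mask flips it to 1.
  00001011
^ 00100000
----------
  00101011

Answer: 00101011 (43)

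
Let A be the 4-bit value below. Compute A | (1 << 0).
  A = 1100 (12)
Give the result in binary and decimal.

Mask = 1 << 0 = 0001
Bit 0 of A is 0, so OR-ing with the mask flips it to 1.
  1100
| 0001
------
  1101

Answer: 1101 (13)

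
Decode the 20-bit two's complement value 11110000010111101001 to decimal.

MSB is 1, so the value is negative. Find the magnitude:
1. Invert bits:  00001111101000010110
2. Add 1:        00001111101000010111  = 64023
3. Apply sign:   -64023

Answer: -64023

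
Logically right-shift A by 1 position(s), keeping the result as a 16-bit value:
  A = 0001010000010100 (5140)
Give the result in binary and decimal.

Logical shift right by 1: drop the bottom 1 bit(s), prepend 1 zero(s) on the left.
  0001010000010100  ->  keep [000101000001010], discard [0], prepend 0
= 0000101000001010

Answer: 0000101000001010 (2570)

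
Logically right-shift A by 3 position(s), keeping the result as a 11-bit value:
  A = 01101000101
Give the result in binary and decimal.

Logical shift right by 3: drop the bottom 3 bit(s), prepend 3 zero(s) on the left.
  01101000101  ->  keep [01101000], discard [101], prepend 000
= 00001101000

Answer: 00001101000 (104)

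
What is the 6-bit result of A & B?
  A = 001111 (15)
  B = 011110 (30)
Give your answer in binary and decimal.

Apply & to each column (1 only where both bits are 1):
  001111
& 011110
--------
  001110

Answer: 001110 (14)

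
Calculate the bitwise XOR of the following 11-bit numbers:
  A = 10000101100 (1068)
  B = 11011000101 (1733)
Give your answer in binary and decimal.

Apply ^ to each column (1 where bits differ):
  10000101100
^ 11011000101
-------------
  01011101001

Answer: 01011101001 (745)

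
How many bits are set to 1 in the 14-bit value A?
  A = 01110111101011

01110111101011
1-bits at positions (from bit 0 = LSB): 0, 1, 3, 5, 6, 7, 8, 10, 11, 12
Count = 10

Answer: 10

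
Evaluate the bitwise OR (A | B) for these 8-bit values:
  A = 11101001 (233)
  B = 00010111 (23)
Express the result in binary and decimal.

Apply | to each column (1 where either bit is 1):
  11101001
| 00010111
----------
  11111111

Answer: 11111111 (255)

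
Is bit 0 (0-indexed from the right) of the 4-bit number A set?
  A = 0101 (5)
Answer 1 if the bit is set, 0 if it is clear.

Bit 0 is the 1st from the right.
  0101
     ^
That bit is 1.

Answer: 1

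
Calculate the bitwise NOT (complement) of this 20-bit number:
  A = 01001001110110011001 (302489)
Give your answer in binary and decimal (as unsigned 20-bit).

Flip each bit (0->1, 1->0):
  01001001110110011001
  10110110001001100110

Answer: 10110110001001100110 (746086)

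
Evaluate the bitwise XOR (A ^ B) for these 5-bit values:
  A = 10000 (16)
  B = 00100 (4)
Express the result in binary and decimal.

Apply ^ to each column (1 where bits differ):
  10000
^ 00100
-------
  10100

Answer: 10100 (20)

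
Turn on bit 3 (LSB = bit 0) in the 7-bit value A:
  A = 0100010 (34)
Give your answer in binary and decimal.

Mask = 1 << 3 = 0001000
Bit 3 of A is 0, so OR-ing with the mask flips it to 1.
  0100010
| 0001000
---------
  0101010

Answer: 0101010 (42)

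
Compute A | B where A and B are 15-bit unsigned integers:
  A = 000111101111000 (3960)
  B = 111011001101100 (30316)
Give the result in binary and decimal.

Apply | to each column (1 where either bit is 1):
  000111101111000
| 111011001101100
-----------------
  111111101111100

Answer: 111111101111100 (32636)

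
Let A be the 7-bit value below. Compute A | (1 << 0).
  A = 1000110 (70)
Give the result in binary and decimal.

Mask = 1 << 0 = 0000001
Bit 0 of A is 0, so OR-ing with the mask flips it to 1.
  1000110
| 0000001
---------
  1000111

Answer: 1000111 (71)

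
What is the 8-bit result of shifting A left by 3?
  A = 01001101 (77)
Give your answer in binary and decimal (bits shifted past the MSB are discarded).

Shift left by 3: drop the top 3 bit(s), append 3 zero(s) on the right.
  01001101  ->  discard [010], keep [01101], append 000
= 01101000

Answer: 01101000 (104)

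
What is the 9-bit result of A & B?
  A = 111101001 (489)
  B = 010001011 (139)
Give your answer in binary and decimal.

Apply & to each column (1 only where both bits are 1):
  111101001
& 010001011
-----------
  010001001

Answer: 010001001 (137)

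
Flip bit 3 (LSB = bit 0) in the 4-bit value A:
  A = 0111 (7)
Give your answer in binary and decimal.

Mask = 1 << 3 = 1000
Bit 3 of A is 0; XOR with the mask flips it to 1.
  0111
^ 1000
------
  1111

Answer: 1111 (15)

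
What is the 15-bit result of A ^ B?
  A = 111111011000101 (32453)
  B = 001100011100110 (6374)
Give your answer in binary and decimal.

Apply ^ to each column (1 where bits differ):
  111111011000101
^ 001100011100110
-----------------
  110011000100011

Answer: 110011000100011 (26147)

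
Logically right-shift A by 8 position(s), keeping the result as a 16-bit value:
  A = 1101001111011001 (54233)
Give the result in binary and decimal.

Logical shift right by 8: drop the bottom 8 bit(s), prepend 8 zero(s) on the left.
  1101001111011001  ->  keep [11010011], discard [11011001], prepend 00000000
= 0000000011010011

Answer: 0000000011010011 (211)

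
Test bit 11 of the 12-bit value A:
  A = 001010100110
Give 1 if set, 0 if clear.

Bit 11 is the 12th from the right.
  001010100110
  ^
That bit is 0.

Answer: 0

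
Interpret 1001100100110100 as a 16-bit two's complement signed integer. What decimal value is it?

MSB is 1, so the value is negative. Find the magnitude:
1. Invert bits:  0110011011001011
2. Add 1:        0110011011001100  = 26316
3. Apply sign:   -26316

Answer: -26316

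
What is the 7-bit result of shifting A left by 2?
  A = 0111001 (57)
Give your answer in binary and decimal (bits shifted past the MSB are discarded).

Shift left by 2: drop the top 2 bit(s), append 2 zero(s) on the right.
  0111001  ->  discard [01], keep [11001], append 00
= 1100100

Answer: 1100100 (100)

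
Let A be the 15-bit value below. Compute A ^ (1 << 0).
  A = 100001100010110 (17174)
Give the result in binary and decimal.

Mask = 1 << 0 = 000000000000001
Bit 0 of A is 0; XOR with the mask flips it to 1.
  100001100010110
^ 000000000000001
-----------------
  100001100010111

Answer: 100001100010111 (17175)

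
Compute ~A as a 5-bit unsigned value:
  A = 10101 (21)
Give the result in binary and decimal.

Flip each bit (0->1, 1->0):
  10101
  01010

Answer: 01010 (10)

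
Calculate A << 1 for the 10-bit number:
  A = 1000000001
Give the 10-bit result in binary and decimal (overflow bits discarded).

Shift left by 1: drop the top 1 bit(s), append 1 zero(s) on the right.
  1000000001  ->  discard [1], keep [000000001], append 0
= 0000000010

Answer: 0000000010 (2)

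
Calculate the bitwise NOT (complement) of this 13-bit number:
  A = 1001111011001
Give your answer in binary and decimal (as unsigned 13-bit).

Flip each bit (0->1, 1->0):
  1001111011001
  0110000100110

Answer: 0110000100110 (3110)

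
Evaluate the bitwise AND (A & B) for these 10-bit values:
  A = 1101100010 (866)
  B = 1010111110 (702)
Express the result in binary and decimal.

Apply & to each column (1 only where both bits are 1):
  1101100010
& 1010111110
------------
  1000100010

Answer: 1000100010 (546)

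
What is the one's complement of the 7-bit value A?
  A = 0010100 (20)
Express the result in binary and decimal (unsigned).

Flip each bit (0->1, 1->0):
  0010100
  1101011

Answer: 1101011 (107)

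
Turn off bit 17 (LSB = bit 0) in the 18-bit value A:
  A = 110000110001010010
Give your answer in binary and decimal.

Mask = ~(1 << 17) = 011111111111111111
Bit 17 of A is 1, so AND-ing with the mask clears it to 0.
  110000110001010010
& 011111111111111111
--------------------
  010000110001010010

Answer: 010000110001010010 (68690)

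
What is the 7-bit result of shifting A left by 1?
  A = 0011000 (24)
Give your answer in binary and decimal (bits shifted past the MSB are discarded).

Shift left by 1: drop the top 1 bit(s), append 1 zero(s) on the right.
  0011000  ->  discard [0], keep [011000], append 0
= 0110000

Answer: 0110000 (48)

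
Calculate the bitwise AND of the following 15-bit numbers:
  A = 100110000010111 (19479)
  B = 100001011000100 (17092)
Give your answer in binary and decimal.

Apply & to each column (1 only where both bits are 1):
  100110000010111
& 100001011000100
-----------------
  100000000000100

Answer: 100000000000100 (16388)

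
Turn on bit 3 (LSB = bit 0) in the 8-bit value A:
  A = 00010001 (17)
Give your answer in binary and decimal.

Mask = 1 << 3 = 00001000
Bit 3 of A is 0, so OR-ing with the mask flips it to 1.
  00010001
| 00001000
----------
  00011001

Answer: 00011001 (25)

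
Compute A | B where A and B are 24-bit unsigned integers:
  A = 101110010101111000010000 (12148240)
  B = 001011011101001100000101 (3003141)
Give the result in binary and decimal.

Apply | to each column (1 where either bit is 1):
  101110010101111000010000
| 001011011101001100000101
--------------------------
  101111011101111100010101

Answer: 101111011101111100010101 (12443413)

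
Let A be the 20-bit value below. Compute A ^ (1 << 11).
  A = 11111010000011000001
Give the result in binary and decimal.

Mask = 1 << 11 = 00000000100000000000
Bit 11 of A is 0; XOR with the mask flips it to 1.
  11111010000011000001
^ 00000000100000000000
----------------------
  11111010100011000001

Answer: 11111010100011000001 (1026241)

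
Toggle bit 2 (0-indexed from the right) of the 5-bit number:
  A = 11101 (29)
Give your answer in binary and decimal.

Mask = 1 << 2 = 00100
Bit 2 of A is 1; XOR with the mask flips it to 0.
  11101
^ 00100
-------
  11001

Answer: 11001 (25)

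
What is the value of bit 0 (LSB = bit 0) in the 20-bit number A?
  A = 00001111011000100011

Bit 0 is the 1st from the right.
  00001111011000100011
                     ^
That bit is 1.

Answer: 1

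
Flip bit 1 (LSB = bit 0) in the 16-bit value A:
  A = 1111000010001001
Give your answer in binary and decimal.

Mask = 1 << 1 = 0000000000000010
Bit 1 of A is 0; XOR with the mask flips it to 1.
  1111000010001001
^ 0000000000000010
------------------
  1111000010001011

Answer: 1111000010001011 (61579)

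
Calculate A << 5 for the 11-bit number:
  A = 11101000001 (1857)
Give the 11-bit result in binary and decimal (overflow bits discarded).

Shift left by 5: drop the top 5 bit(s), append 5 zero(s) on the right.
  11101000001  ->  discard [11101], keep [000001], append 00000
= 00000100000

Answer: 00000100000 (32)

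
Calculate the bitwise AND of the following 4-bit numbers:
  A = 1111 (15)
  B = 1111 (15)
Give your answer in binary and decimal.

Apply & to each column (1 only where both bits are 1):
  1111
& 1111
------
  1111

Answer: 1111 (15)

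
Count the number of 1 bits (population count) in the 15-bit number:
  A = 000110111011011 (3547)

000110111011011
1-bits at positions (from bit 0 = LSB): 0, 1, 3, 4, 6, 7, 8, 10, 11
Count = 9

Answer: 9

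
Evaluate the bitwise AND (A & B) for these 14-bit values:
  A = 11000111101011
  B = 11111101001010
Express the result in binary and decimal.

Apply & to each column (1 only where both bits are 1):
  11000111101011
& 11111101001010
----------------
  11000101001010

Answer: 11000101001010 (12618)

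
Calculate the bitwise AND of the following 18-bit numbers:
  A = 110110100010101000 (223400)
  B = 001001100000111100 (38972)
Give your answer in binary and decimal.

Apply & to each column (1 only where both bits are 1):
  110110100010101000
& 001001100000111100
--------------------
  000000100000101000

Answer: 000000100000101000 (2088)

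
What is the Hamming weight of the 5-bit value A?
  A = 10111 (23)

10111
1-bits at positions (from bit 0 = LSB): 0, 1, 2, 4
Count = 4

Answer: 4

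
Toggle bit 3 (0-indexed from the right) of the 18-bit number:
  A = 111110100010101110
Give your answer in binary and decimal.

Mask = 1 << 3 = 000000000000001000
Bit 3 of A is 1; XOR with the mask flips it to 0.
  111110100010101110
^ 000000000000001000
--------------------
  111110100010100110

Answer: 111110100010100110 (256166)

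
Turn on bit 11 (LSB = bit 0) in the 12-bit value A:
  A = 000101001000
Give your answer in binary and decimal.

Mask = 1 << 11 = 100000000000
Bit 11 of A is 0, so OR-ing with the mask flips it to 1.
  000101001000
| 100000000000
--------------
  100101001000

Answer: 100101001000 (2376)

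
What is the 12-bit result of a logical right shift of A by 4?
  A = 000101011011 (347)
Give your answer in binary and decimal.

Logical shift right by 4: drop the bottom 4 bit(s), prepend 4 zero(s) on the left.
  000101011011  ->  keep [00010101], discard [1011], prepend 0000
= 000000010101

Answer: 000000010101 (21)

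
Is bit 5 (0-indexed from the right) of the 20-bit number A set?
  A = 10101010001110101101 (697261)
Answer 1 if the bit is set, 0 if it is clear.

Bit 5 is the 6th from the right.
  10101010001110101101
                ^
That bit is 1.

Answer: 1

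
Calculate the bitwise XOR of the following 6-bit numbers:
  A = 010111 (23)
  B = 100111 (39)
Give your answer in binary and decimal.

Apply ^ to each column (1 where bits differ):
  010111
^ 100111
--------
  110000

Answer: 110000 (48)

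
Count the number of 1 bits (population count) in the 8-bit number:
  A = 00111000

00111000
1-bits at positions (from bit 0 = LSB): 3, 4, 5
Count = 3

Answer: 3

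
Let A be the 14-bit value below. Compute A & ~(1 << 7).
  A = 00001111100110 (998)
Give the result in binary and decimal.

Mask = ~(1 << 7) = 11111101111111
Bit 7 of A is 1, so AND-ing with the mask clears it to 0.
  00001111100110
& 11111101111111
----------------
  00001101100110

Answer: 00001101100110 (870)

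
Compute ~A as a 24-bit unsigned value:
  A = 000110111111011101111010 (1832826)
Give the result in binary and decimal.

Flip each bit (0->1, 1->0):
  000110111111011101111010
  111001000000100010000101

Answer: 111001000000100010000101 (14944389)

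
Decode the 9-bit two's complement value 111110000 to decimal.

MSB is 1, so the value is negative. Find the magnitude:
1. Invert bits:  000001111
2. Add 1:        000010000  = 16
3. Apply sign:   -16

Answer: -16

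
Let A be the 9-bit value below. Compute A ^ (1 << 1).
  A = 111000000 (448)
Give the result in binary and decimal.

Mask = 1 << 1 = 000000010
Bit 1 of A is 0; XOR with the mask flips it to 1.
  111000000
^ 000000010
-----------
  111000010

Answer: 111000010 (450)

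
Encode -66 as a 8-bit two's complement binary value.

1. Binary of +66:  01000010
2. Invert bits:     10111101
3. Add 1:           10111110

Answer: 10111110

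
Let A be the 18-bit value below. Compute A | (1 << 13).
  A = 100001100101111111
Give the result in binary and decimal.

Mask = 1 << 13 = 000010000000000000
Bit 13 of A is 0, so OR-ing with the mask flips it to 1.
  100001100101111111
| 000010000000000000
--------------------
  100011100101111111

Answer: 100011100101111111 (145791)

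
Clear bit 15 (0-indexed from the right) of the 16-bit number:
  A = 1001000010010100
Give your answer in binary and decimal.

Mask = ~(1 << 15) = 0111111111111111
Bit 15 of A is 1, so AND-ing with the mask clears it to 0.
  1001000010010100
& 0111111111111111
------------------
  0001000010010100

Answer: 0001000010010100 (4244)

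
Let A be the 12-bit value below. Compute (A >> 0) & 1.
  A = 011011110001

Bit 0 is the 1st from the right.
  011011110001
             ^
That bit is 1.

Answer: 1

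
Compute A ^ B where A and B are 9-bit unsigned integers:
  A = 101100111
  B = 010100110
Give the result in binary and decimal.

Apply ^ to each column (1 where bits differ):
  101100111
^ 010100110
-----------
  111000001

Answer: 111000001 (449)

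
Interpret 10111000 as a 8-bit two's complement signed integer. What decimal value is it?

MSB is 1, so the value is negative. Find the magnitude:
1. Invert bits:  01000111
2. Add 1:        01001000  = 72
3. Apply sign:   -72

Answer: -72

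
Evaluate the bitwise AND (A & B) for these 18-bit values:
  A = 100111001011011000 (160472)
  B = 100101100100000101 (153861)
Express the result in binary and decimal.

Apply & to each column (1 only where both bits are 1):
  100111001011011000
& 100101100100000101
--------------------
  100101000000000000

Answer: 100101000000000000 (151552)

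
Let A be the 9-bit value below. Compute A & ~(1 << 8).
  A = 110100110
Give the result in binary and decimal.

Mask = ~(1 << 8) = 011111111
Bit 8 of A is 1, so AND-ing with the mask clears it to 0.
  110100110
& 011111111
-----------
  010100110

Answer: 010100110 (166)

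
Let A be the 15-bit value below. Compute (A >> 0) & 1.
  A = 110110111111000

Bit 0 is the 1st from the right.
  110110111111000
                ^
That bit is 0.

Answer: 0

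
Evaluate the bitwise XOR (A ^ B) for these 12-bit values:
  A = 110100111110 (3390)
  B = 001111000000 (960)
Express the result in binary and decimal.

Apply ^ to each column (1 where bits differ):
  110100111110
^ 001111000000
--------------
  111011111110

Answer: 111011111110 (3838)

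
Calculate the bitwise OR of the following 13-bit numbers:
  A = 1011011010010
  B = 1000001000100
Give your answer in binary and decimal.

Apply | to each column (1 where either bit is 1):
  1011011010010
| 1000001000100
---------------
  1011011010110

Answer: 1011011010110 (5846)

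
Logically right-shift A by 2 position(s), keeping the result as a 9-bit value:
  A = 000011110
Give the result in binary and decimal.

Logical shift right by 2: drop the bottom 2 bit(s), prepend 2 zero(s) on the left.
  000011110  ->  keep [0000111], discard [10], prepend 00
= 000000111

Answer: 000000111 (7)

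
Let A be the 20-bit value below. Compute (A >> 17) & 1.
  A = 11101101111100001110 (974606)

Bit 17 is the 18th from the right.
  11101101111100001110
    ^
That bit is 1.

Answer: 1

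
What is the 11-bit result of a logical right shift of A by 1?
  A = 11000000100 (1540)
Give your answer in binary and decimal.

Logical shift right by 1: drop the bottom 1 bit(s), prepend 1 zero(s) on the left.
  11000000100  ->  keep [1100000010], discard [0], prepend 0
= 01100000010

Answer: 01100000010 (770)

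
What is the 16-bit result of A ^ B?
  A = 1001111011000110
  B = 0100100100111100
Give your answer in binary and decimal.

Apply ^ to each column (1 where bits differ):
  1001111011000110
^ 0100100100111100
------------------
  1101011111111010

Answer: 1101011111111010 (55290)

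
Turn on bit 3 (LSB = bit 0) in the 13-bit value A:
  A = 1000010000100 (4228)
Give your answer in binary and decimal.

Mask = 1 << 3 = 0000000001000
Bit 3 of A is 0, so OR-ing with the mask flips it to 1.
  1000010000100
| 0000000001000
---------------
  1000010001100

Answer: 1000010001100 (4236)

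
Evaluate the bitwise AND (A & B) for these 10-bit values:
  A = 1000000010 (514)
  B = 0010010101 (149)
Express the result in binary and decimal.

Apply & to each column (1 only where both bits are 1):
  1000000010
& 0010010101
------------
  0000000000

Answer: 0000000000 (0)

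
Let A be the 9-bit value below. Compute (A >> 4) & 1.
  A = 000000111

Bit 4 is the 5th from the right.
  000000111
      ^
That bit is 0.

Answer: 0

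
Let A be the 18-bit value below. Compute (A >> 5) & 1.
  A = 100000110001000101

Bit 5 is the 6th from the right.
  100000110001000101
              ^
That bit is 0.

Answer: 0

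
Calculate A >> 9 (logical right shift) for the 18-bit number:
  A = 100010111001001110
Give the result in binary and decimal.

Logical shift right by 9: drop the bottom 9 bit(s), prepend 9 zero(s) on the left.
  100010111001001110  ->  keep [100010111], discard [001001110], prepend 000000000
= 000000000100010111

Answer: 000000000100010111 (279)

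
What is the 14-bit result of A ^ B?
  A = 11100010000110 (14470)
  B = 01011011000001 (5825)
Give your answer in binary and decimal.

Apply ^ to each column (1 where bits differ):
  11100010000110
^ 01011011000001
----------------
  10111001000111

Answer: 10111001000111 (11847)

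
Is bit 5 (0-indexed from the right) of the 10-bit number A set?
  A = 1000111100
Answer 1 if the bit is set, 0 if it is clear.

Bit 5 is the 6th from the right.
  1000111100
      ^
That bit is 1.

Answer: 1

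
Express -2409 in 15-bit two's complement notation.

1. Binary of +2409:  000100101101001
2. Invert bits:     111011010010110
3. Add 1:           111011010010111

Answer: 111011010010111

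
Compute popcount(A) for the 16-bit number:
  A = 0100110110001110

0100110110001110
1-bits at positions (from bit 0 = LSB): 1, 2, 3, 7, 8, 10, 11, 14
Count = 8

Answer: 8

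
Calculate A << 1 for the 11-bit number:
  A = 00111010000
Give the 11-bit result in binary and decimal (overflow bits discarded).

Shift left by 1: drop the top 1 bit(s), append 1 zero(s) on the right.
  00111010000  ->  discard [0], keep [0111010000], append 0
= 01110100000

Answer: 01110100000 (928)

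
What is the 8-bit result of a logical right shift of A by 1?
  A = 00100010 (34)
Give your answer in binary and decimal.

Logical shift right by 1: drop the bottom 1 bit(s), prepend 1 zero(s) on the left.
  00100010  ->  keep [0010001], discard [0], prepend 0
= 00010001

Answer: 00010001 (17)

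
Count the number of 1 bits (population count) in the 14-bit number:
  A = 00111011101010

00111011101010
1-bits at positions (from bit 0 = LSB): 1, 3, 5, 6, 7, 9, 10, 11
Count = 8

Answer: 8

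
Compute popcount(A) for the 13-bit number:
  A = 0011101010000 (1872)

0011101010000
1-bits at positions (from bit 0 = LSB): 4, 6, 8, 9, 10
Count = 5

Answer: 5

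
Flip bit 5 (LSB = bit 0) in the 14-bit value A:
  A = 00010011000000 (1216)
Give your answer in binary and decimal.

Mask = 1 << 5 = 00000000100000
Bit 5 of A is 0; XOR with the mask flips it to 1.
  00010011000000
^ 00000000100000
----------------
  00010011100000

Answer: 00010011100000 (1248)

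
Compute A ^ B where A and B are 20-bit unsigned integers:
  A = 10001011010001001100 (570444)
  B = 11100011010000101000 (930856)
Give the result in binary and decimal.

Apply ^ to each column (1 where bits differ):
  10001011010001001100
^ 11100011010000101000
----------------------
  01101000000001100100

Answer: 01101000000001100100 (426084)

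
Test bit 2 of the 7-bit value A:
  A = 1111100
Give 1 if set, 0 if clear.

Bit 2 is the 3rd from the right.
  1111100
      ^
That bit is 1.

Answer: 1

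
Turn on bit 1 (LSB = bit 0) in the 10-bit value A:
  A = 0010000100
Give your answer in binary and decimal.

Mask = 1 << 1 = 0000000010
Bit 1 of A is 0, so OR-ing with the mask flips it to 1.
  0010000100
| 0000000010
------------
  0010000110

Answer: 0010000110 (134)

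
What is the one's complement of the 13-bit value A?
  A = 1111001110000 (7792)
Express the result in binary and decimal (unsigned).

Flip each bit (0->1, 1->0):
  1111001110000
  0000110001111

Answer: 0000110001111 (399)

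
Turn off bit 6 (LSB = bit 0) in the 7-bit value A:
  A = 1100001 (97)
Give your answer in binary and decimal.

Mask = ~(1 << 6) = 0111111
Bit 6 of A is 1, so AND-ing with the mask clears it to 0.
  1100001
& 0111111
---------
  0100001

Answer: 0100001 (33)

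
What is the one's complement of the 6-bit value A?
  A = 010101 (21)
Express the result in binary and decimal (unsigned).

Flip each bit (0->1, 1->0):
  010101
  101010

Answer: 101010 (42)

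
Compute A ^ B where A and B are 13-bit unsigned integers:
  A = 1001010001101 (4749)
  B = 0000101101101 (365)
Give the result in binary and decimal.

Apply ^ to each column (1 where bits differ):
  1001010001101
^ 0000101101101
---------------
  1001111100000

Answer: 1001111100000 (5088)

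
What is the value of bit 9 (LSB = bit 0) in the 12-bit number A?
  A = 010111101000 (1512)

Bit 9 is the 10th from the right.
  010111101000
    ^
That bit is 0.

Answer: 0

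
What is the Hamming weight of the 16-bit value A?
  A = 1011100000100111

1011100000100111
1-bits at positions (from bit 0 = LSB): 0, 1, 2, 5, 11, 12, 13, 15
Count = 8

Answer: 8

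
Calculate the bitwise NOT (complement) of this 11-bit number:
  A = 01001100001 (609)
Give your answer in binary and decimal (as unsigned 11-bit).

Flip each bit (0->1, 1->0):
  01001100001
  10110011110

Answer: 10110011110 (1438)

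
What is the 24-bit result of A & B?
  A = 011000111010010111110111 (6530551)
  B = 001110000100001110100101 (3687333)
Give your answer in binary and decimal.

Apply & to each column (1 only where both bits are 1):
  011000111010010111110111
& 001110000100001110100101
--------------------------
  001000000000000110100101

Answer: 001000000000000110100101 (2097573)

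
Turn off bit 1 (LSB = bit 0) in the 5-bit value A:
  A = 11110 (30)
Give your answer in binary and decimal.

Mask = ~(1 << 1) = 11101
Bit 1 of A is 1, so AND-ing with the mask clears it to 0.
  11110
& 11101
-------
  11100

Answer: 11100 (28)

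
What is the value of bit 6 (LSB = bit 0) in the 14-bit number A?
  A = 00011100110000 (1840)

Bit 6 is the 7th from the right.
  00011100110000
         ^
That bit is 0.

Answer: 0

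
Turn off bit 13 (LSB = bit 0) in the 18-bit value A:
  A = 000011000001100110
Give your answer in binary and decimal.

Mask = ~(1 << 13) = 111101111111111111
Bit 13 of A is 1, so AND-ing with the mask clears it to 0.
  000011000001100110
& 111101111111111111
--------------------
  000001000001100110

Answer: 000001000001100110 (4198)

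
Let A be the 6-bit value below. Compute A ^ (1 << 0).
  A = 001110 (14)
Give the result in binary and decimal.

Mask = 1 << 0 = 000001
Bit 0 of A is 0; XOR with the mask flips it to 1.
  001110
^ 000001
--------
  001111

Answer: 001111 (15)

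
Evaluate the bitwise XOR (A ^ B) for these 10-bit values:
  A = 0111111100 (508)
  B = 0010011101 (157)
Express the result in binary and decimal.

Apply ^ to each column (1 where bits differ):
  0111111100
^ 0010011101
------------
  0101100001

Answer: 0101100001 (353)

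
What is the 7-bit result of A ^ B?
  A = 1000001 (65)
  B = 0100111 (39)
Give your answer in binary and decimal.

Apply ^ to each column (1 where bits differ):
  1000001
^ 0100111
---------
  1100110

Answer: 1100110 (102)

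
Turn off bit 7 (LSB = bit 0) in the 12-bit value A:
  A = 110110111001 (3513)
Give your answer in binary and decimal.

Mask = ~(1 << 7) = 111101111111
Bit 7 of A is 1, so AND-ing with the mask clears it to 0.
  110110111001
& 111101111111
--------------
  110100111001

Answer: 110100111001 (3385)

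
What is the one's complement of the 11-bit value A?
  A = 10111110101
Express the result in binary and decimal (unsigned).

Flip each bit (0->1, 1->0):
  10111110101
  01000001010

Answer: 01000001010 (522)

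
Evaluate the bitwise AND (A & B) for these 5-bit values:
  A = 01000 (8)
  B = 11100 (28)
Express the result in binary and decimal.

Apply & to each column (1 only where both bits are 1):
  01000
& 11100
-------
  01000

Answer: 01000 (8)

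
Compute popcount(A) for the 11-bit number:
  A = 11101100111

11101100111
1-bits at positions (from bit 0 = LSB): 0, 1, 2, 5, 6, 8, 9, 10
Count = 8

Answer: 8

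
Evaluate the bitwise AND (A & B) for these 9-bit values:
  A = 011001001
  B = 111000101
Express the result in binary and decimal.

Apply & to each column (1 only where both bits are 1):
  011001001
& 111000101
-----------
  011000001

Answer: 011000001 (193)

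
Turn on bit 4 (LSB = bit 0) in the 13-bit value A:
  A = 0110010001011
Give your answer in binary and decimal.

Mask = 1 << 4 = 0000000010000
Bit 4 of A is 0, so OR-ing with the mask flips it to 1.
  0110010001011
| 0000000010000
---------------
  0110010011011

Answer: 0110010011011 (3227)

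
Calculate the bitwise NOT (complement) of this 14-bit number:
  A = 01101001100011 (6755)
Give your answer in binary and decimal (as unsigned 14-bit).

Flip each bit (0->1, 1->0):
  01101001100011
  10010110011100

Answer: 10010110011100 (9628)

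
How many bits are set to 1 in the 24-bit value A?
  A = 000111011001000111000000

000111011001000111000000
1-bits at positions (from bit 0 = LSB): 6, 7, 8, 12, 15, 16, 18, 19, 20
Count = 9

Answer: 9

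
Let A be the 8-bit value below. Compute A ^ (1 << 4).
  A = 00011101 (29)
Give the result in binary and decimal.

Mask = 1 << 4 = 00010000
Bit 4 of A is 1; XOR with the mask flips it to 0.
  00011101
^ 00010000
----------
  00001101

Answer: 00001101 (13)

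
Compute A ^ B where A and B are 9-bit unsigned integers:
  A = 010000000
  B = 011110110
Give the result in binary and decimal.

Apply ^ to each column (1 where bits differ):
  010000000
^ 011110110
-----------
  001110110

Answer: 001110110 (118)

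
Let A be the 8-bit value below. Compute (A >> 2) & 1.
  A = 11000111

Bit 2 is the 3rd from the right.
  11000111
       ^
That bit is 1.

Answer: 1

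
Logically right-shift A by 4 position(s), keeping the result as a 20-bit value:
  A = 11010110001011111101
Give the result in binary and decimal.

Logical shift right by 4: drop the bottom 4 bit(s), prepend 4 zero(s) on the left.
  11010110001011111101  ->  keep [1101011000101111], discard [1101], prepend 0000
= 00001101011000101111

Answer: 00001101011000101111 (54831)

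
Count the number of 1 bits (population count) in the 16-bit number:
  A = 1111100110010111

1111100110010111
1-bits at positions (from bit 0 = LSB): 0, 1, 2, 4, 7, 8, 11, 12, 13, 14, 15
Count = 11

Answer: 11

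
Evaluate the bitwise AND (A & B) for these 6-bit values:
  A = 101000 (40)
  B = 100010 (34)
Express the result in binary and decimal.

Apply & to each column (1 only where both bits are 1):
  101000
& 100010
--------
  100000

Answer: 100000 (32)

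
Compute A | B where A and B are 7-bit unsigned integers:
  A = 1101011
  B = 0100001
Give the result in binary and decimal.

Apply | to each column (1 where either bit is 1):
  1101011
| 0100001
---------
  1101011

Answer: 1101011 (107)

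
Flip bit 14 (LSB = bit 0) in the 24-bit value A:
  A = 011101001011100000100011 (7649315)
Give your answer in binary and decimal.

Mask = 1 << 14 = 000000000100000000000000
Bit 14 of A is 0; XOR with the mask flips it to 1.
  011101001011100000100011
^ 000000000100000000000000
--------------------------
  011101001111100000100011

Answer: 011101001111100000100011 (7665699)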